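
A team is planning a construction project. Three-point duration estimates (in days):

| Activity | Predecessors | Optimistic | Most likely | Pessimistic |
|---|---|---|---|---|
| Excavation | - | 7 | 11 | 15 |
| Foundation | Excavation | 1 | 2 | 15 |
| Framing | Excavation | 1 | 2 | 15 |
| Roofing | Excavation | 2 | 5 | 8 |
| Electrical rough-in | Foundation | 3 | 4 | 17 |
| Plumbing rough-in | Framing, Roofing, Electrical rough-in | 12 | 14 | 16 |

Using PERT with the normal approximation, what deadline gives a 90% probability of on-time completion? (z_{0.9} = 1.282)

39.6 days

te_Excavation = (7 + 4·11 + 15)/6 = 66/6 = 11; σ²_Excavation = ((15−7)/6)² = 1.778
te_Foundation = (1 + 4·2 + 15)/6 = 24/6 = 4; σ²_Foundation = ((15−1)/6)² = 5.444
te_Framing = (1 + 4·2 + 15)/6 = 24/6 = 4; σ²_Framing = ((15−1)/6)² = 5.444
te_Roofing = (2 + 4·5 + 8)/6 = 30/6 = 5; σ²_Roofing = ((8−2)/6)² = 1.000
te_Electrical rough-in = (3 + 4·4 + 17)/6 = 36/6 = 6; σ²_Electrical rough-in = ((17−3)/6)² = 5.444
te_Plumbing rough-in = (12 + 4·14 + 16)/6 = 84/6 = 14; σ²_Plumbing rough-in = ((16−12)/6)² = 0.444

Forward pass:
ES_Excavation = 0; EF_Excavation = 11
ES_Foundation = 11; EF_Foundation = 11+4 = 15
ES_Framing = 11; EF_Framing = 11+4 = 15
ES_Roofing = 11; EF_Roofing = 11+5 = 16
ES_Electrical rough-in = 15; EF_Electrical rough-in = 15+6 = 21
ES_Plumbing rough-in = max(EF_Framing=15, EF_Roofing=16, EF_Electrical rough-in=21) = 21; EF_Plumbing rough-in = 21+14 = 35
Expected project duration μ = 35 days. Critical path: Excavation → Foundation → Electrical rough-in → Plumbing rough-in.

Variance along critical path = 1.778 + 5.444 + 5.444 + 0.444 = 13.111; σ = 3.621 days.
D = μ + z·σ = 35 + 1.282·3.621 = 39.6 days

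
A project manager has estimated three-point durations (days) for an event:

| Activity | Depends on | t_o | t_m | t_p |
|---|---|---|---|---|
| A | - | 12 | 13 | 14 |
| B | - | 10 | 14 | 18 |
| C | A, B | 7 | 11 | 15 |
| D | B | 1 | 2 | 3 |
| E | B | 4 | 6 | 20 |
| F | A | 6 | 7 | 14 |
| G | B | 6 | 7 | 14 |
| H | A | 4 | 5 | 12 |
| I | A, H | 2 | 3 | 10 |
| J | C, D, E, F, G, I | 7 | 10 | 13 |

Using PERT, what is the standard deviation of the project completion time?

2.13 days

te_A = (12 + 4·13 + 14)/6 = 78/6 = 13; σ²_A = ((14−12)/6)² = 0.111
te_B = (10 + 4·14 + 18)/6 = 84/6 = 14; σ²_B = ((18−10)/6)² = 1.778
te_C = (7 + 4·11 + 15)/6 = 66/6 = 11; σ²_C = ((15−7)/6)² = 1.778
te_D = (1 + 4·2 + 3)/6 = 12/6 = 2; σ²_D = ((3−1)/6)² = 0.111
te_E = (4 + 4·6 + 20)/6 = 48/6 = 8; σ²_E = ((20−4)/6)² = 7.111
te_F = (6 + 4·7 + 14)/6 = 48/6 = 8; σ²_F = ((14−6)/6)² = 1.778
te_G = (6 + 4·7 + 14)/6 = 48/6 = 8; σ²_G = ((14−6)/6)² = 1.778
te_H = (4 + 4·5 + 12)/6 = 36/6 = 6; σ²_H = ((12−4)/6)² = 1.778
te_I = (2 + 4·3 + 10)/6 = 24/6 = 4; σ²_I = ((10−2)/6)² = 1.778
te_J = (7 + 4·10 + 13)/6 = 60/6 = 10; σ²_J = ((13−7)/6)² = 1.000

Forward pass:
ES_A = 0; EF_A = 13
ES_B = 0; EF_B = 14
ES_C = max(EF_A=13, EF_B=14) = 14; EF_C = 14+11 = 25
ES_D = 14; EF_D = 14+2 = 16
ES_E = 14; EF_E = 14+8 = 22
ES_F = 13; EF_F = 13+8 = 21
ES_G = 14; EF_G = 14+8 = 22
ES_H = 13; EF_H = 13+6 = 19
ES_I = max(EF_A=13, EF_H=19) = 19; EF_I = 19+4 = 23
ES_J = max(EF_C=25, EF_D=16, EF_E=22, EF_F=21, EF_G=22, EF_I=23) = 25; EF_J = 25+10 = 35
Expected project duration μ = 35 days. Critical path: B → C → J.

Variance along critical path = 1.778 + 1.778 + 1.000 = 4.556
σ = √4.556 = 2.134 days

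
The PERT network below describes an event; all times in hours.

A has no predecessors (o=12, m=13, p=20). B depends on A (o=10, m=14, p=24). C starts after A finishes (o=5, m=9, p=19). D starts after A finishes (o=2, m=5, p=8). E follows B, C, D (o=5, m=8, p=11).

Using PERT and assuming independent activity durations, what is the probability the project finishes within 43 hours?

0.982

te_A = (12 + 4·13 + 20)/6 = 84/6 = 14; σ²_A = ((20−12)/6)² = 1.778
te_B = (10 + 4·14 + 24)/6 = 90/6 = 15; σ²_B = ((24−10)/6)² = 5.444
te_C = (5 + 4·9 + 19)/6 = 60/6 = 10; σ²_C = ((19−5)/6)² = 5.444
te_D = (2 + 4·5 + 8)/6 = 30/6 = 5; σ²_D = ((8−2)/6)² = 1.000
te_E = (5 + 4·8 + 11)/6 = 48/6 = 8; σ²_E = ((11−5)/6)² = 1.000

Forward pass:
ES_A = 0; EF_A = 14
ES_B = 14; EF_B = 14+15 = 29
ES_C = 14; EF_C = 14+10 = 24
ES_D = 14; EF_D = 14+5 = 19
ES_E = max(EF_B=29, EF_C=24, EF_D=19) = 29; EF_E = 29+8 = 37
Expected project duration μ = 37 hours. Critical path: A → B → E.

Variance along critical path = 1.778 + 5.444 + 1.000 = 8.222; σ = √8.222 = 2.867 hours.
Z = (43 − 37) / 2.867 = 2.092
P(T ≤ 43) = Φ(2.092) ≈ 0.982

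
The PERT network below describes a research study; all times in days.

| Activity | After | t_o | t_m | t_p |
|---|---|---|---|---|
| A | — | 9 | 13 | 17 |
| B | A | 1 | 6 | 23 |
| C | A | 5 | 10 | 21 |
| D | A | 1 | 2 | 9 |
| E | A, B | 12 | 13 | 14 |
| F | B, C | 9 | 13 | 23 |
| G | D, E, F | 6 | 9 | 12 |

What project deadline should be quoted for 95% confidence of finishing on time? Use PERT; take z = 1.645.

te_A = (9 + 4·13 + 17)/6 = 78/6 = 13; σ²_A = ((17−9)/6)² = 1.778
te_B = (1 + 4·6 + 23)/6 = 48/6 = 8; σ²_B = ((23−1)/6)² = 13.444
te_C = (5 + 4·10 + 21)/6 = 66/6 = 11; σ²_C = ((21−5)/6)² = 7.111
te_D = (1 + 4·2 + 9)/6 = 18/6 = 3; σ²_D = ((9−1)/6)² = 1.778
te_E = (12 + 4·13 + 14)/6 = 78/6 = 13; σ²_E = ((14−12)/6)² = 0.111
te_F = (9 + 4·13 + 23)/6 = 84/6 = 14; σ²_F = ((23−9)/6)² = 5.444
te_G = (6 + 4·9 + 12)/6 = 54/6 = 9; σ²_G = ((12−6)/6)² = 1.000

Forward pass:
ES_A = 0; EF_A = 13
ES_B = 13; EF_B = 13+8 = 21
ES_C = 13; EF_C = 13+11 = 24
ES_D = 13; EF_D = 13+3 = 16
ES_E = max(EF_A=13, EF_B=21) = 21; EF_E = 21+13 = 34
ES_F = max(EF_B=21, EF_C=24) = 24; EF_F = 24+14 = 38
ES_G = max(EF_D=16, EF_E=34, EF_F=38) = 38; EF_G = 38+9 = 47
Expected project duration μ = 47 days. Critical path: A → C → F → G.

Variance along critical path = 1.778 + 7.111 + 5.444 + 1.000 = 15.333; σ = 3.916 days.
D = μ + z·σ = 47 + 1.645·3.916 = 53.4 days

53.4 days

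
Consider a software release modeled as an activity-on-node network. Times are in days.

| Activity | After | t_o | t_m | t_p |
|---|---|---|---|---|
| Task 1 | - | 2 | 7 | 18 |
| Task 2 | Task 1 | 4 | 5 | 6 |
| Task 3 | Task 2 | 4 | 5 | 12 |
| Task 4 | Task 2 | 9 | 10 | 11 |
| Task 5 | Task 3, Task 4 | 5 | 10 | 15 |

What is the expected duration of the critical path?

te_Task 1 = (2 + 4·7 + 18)/6 = 48/6 = 8
te_Task 2 = (4 + 4·5 + 6)/6 = 30/6 = 5
te_Task 3 = (4 + 4·5 + 12)/6 = 36/6 = 6
te_Task 4 = (9 + 4·10 + 11)/6 = 60/6 = 10
te_Task 5 = (5 + 4·10 + 15)/6 = 60/6 = 10

Forward pass:
ES_Task 1 = 0; EF_Task 1 = 8
ES_Task 2 = 8; EF_Task 2 = 8+5 = 13
ES_Task 3 = 13; EF_Task 3 = 13+6 = 19
ES_Task 4 = 13; EF_Task 4 = 13+10 = 23
ES_Task 5 = max(EF_Task 3=19, EF_Task 4=23) = 23; EF_Task 5 = 23+10 = 33
Expected project duration μ = 33 days. Critical path: Task 1 → Task 2 → Task 4 → Task 5.

33 days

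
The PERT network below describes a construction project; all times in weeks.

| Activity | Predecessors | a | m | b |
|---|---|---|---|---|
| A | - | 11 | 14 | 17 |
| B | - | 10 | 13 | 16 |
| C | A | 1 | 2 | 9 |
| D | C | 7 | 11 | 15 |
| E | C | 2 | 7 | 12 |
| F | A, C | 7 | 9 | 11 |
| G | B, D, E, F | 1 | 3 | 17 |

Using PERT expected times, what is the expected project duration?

te_A = (11 + 4·14 + 17)/6 = 84/6 = 14
te_B = (10 + 4·13 + 16)/6 = 78/6 = 13
te_C = (1 + 4·2 + 9)/6 = 18/6 = 3
te_D = (7 + 4·11 + 15)/6 = 66/6 = 11
te_E = (2 + 4·7 + 12)/6 = 42/6 = 7
te_F = (7 + 4·9 + 11)/6 = 54/6 = 9
te_G = (1 + 4·3 + 17)/6 = 30/6 = 5

Forward pass:
ES_A = 0; EF_A = 14
ES_B = 0; EF_B = 13
ES_C = 14; EF_C = 14+3 = 17
ES_D = 17; EF_D = 17+11 = 28
ES_E = 17; EF_E = 17+7 = 24
ES_F = max(EF_A=14, EF_C=17) = 17; EF_F = 17+9 = 26
ES_G = max(EF_B=13, EF_D=28, EF_E=24, EF_F=26) = 28; EF_G = 28+5 = 33
Expected project duration μ = 33 weeks. Critical path: A → C → D → G.

33 weeks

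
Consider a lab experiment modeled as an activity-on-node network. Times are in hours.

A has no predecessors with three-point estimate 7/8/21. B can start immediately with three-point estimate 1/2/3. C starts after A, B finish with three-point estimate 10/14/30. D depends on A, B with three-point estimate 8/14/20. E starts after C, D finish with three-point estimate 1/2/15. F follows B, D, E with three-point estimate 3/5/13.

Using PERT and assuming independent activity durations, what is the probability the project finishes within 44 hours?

0.946

te_A = (7 + 4·8 + 21)/6 = 60/6 = 10; σ²_A = ((21−7)/6)² = 5.444
te_B = (1 + 4·2 + 3)/6 = 12/6 = 2; σ²_B = ((3−1)/6)² = 0.111
te_C = (10 + 4·14 + 30)/6 = 96/6 = 16; σ²_C = ((30−10)/6)² = 11.111
te_D = (8 + 4·14 + 20)/6 = 84/6 = 14; σ²_D = ((20−8)/6)² = 4.000
te_E = (1 + 4·2 + 15)/6 = 24/6 = 4; σ²_E = ((15−1)/6)² = 5.444
te_F = (3 + 4·5 + 13)/6 = 36/6 = 6; σ²_F = ((13−3)/6)² = 2.778

Forward pass:
ES_A = 0; EF_A = 10
ES_B = 0; EF_B = 2
ES_C = max(EF_A=10, EF_B=2) = 10; EF_C = 10+16 = 26
ES_D = max(EF_A=10, EF_B=2) = 10; EF_D = 10+14 = 24
ES_E = max(EF_C=26, EF_D=24) = 26; EF_E = 26+4 = 30
ES_F = max(EF_B=2, EF_D=24, EF_E=30) = 30; EF_F = 30+6 = 36
Expected project duration μ = 36 hours. Critical path: A → C → E → F.

Variance along critical path = 5.444 + 11.111 + 5.444 + 2.778 = 24.778; σ = √24.778 = 4.978 hours.
Z = (44 − 36) / 4.978 = 1.607
P(T ≤ 44) = Φ(1.607) ≈ 0.946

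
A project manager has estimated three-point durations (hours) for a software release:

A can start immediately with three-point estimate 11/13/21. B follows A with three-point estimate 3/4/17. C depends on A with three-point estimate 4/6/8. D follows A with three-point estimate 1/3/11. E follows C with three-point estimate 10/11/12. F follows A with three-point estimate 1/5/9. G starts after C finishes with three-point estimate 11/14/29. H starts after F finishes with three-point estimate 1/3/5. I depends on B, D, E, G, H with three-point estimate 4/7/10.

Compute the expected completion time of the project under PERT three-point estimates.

43 hours

te_A = (11 + 4·13 + 21)/6 = 84/6 = 14
te_B = (3 + 4·4 + 17)/6 = 36/6 = 6
te_C = (4 + 4·6 + 8)/6 = 36/6 = 6
te_D = (1 + 4·3 + 11)/6 = 24/6 = 4
te_E = (10 + 4·11 + 12)/6 = 66/6 = 11
te_F = (1 + 4·5 + 9)/6 = 30/6 = 5
te_G = (11 + 4·14 + 29)/6 = 96/6 = 16
te_H = (1 + 4·3 + 5)/6 = 18/6 = 3
te_I = (4 + 4·7 + 10)/6 = 42/6 = 7

Forward pass:
ES_A = 0; EF_A = 14
ES_B = 14; EF_B = 14+6 = 20
ES_C = 14; EF_C = 14+6 = 20
ES_D = 14; EF_D = 14+4 = 18
ES_E = 20; EF_E = 20+11 = 31
ES_F = 14; EF_F = 14+5 = 19
ES_G = 20; EF_G = 20+16 = 36
ES_H = 19; EF_H = 19+3 = 22
ES_I = max(EF_B=20, EF_D=18, EF_E=31, EF_G=36, EF_H=22) = 36; EF_I = 36+7 = 43
Expected project duration μ = 43 hours. Critical path: A → C → G → I.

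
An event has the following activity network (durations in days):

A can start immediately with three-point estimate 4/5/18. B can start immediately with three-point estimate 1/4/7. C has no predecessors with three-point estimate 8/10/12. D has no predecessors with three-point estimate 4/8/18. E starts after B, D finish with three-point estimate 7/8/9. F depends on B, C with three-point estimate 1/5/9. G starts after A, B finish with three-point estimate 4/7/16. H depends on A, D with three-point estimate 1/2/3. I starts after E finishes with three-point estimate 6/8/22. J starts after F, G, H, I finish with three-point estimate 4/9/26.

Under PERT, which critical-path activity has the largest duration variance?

J

te_A = (4 + 4·5 + 18)/6 = 42/6 = 7; σ²_A = ((18−4)/6)² = 5.444
te_B = (1 + 4·4 + 7)/6 = 24/6 = 4; σ²_B = ((7−1)/6)² = 1.000
te_C = (8 + 4·10 + 12)/6 = 60/6 = 10; σ²_C = ((12−8)/6)² = 0.444
te_D = (4 + 4·8 + 18)/6 = 54/6 = 9; σ²_D = ((18−4)/6)² = 5.444
te_E = (7 + 4·8 + 9)/6 = 48/6 = 8; σ²_E = ((9−7)/6)² = 0.111
te_F = (1 + 4·5 + 9)/6 = 30/6 = 5; σ²_F = ((9−1)/6)² = 1.778
te_G = (4 + 4·7 + 16)/6 = 48/6 = 8; σ²_G = ((16−4)/6)² = 4.000
te_H = (1 + 4·2 + 3)/6 = 12/6 = 2; σ²_H = ((3−1)/6)² = 0.111
te_I = (6 + 4·8 + 22)/6 = 60/6 = 10; σ²_I = ((22−6)/6)² = 7.111
te_J = (4 + 4·9 + 26)/6 = 66/6 = 11; σ²_J = ((26−4)/6)² = 13.444

Forward pass:
ES_A = 0; EF_A = 7
ES_B = 0; EF_B = 4
ES_C = 0; EF_C = 10
ES_D = 0; EF_D = 9
ES_E = max(EF_B=4, EF_D=9) = 9; EF_E = 9+8 = 17
ES_F = max(EF_B=4, EF_C=10) = 10; EF_F = 10+5 = 15
ES_G = max(EF_A=7, EF_B=4) = 7; EF_G = 7+8 = 15
ES_H = max(EF_A=7, EF_D=9) = 9; EF_H = 9+2 = 11
ES_I = 17; EF_I = 17+10 = 27
ES_J = max(EF_F=15, EF_G=15, EF_H=11, EF_I=27) = 27; EF_J = 27+11 = 38
Expected project duration μ = 38 days. Critical path: D → E → I → J.

Variances on critical path: σ²_D=5.444, σ²_E=0.111, σ²_I=7.111, σ²_J=13.444.
Largest is σ²_J = 13.444.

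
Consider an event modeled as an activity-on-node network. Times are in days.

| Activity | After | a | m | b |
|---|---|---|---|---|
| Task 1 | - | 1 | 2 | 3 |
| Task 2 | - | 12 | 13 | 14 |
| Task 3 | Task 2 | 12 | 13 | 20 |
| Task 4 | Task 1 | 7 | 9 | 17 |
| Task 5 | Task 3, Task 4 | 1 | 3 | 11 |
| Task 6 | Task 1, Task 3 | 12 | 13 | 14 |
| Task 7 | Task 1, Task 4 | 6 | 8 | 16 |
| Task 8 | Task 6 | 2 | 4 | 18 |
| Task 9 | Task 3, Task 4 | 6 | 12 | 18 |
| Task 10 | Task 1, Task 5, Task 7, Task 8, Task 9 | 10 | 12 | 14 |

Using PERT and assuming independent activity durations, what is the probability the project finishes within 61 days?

0.834

te_Task 1 = (1 + 4·2 + 3)/6 = 12/6 = 2; σ²_Task 1 = ((3−1)/6)² = 0.111
te_Task 2 = (12 + 4·13 + 14)/6 = 78/6 = 13; σ²_Task 2 = ((14−12)/6)² = 0.111
te_Task 3 = (12 + 4·13 + 20)/6 = 84/6 = 14; σ²_Task 3 = ((20−12)/6)² = 1.778
te_Task 4 = (7 + 4·9 + 17)/6 = 60/6 = 10; σ²_Task 4 = ((17−7)/6)² = 2.778
te_Task 5 = (1 + 4·3 + 11)/6 = 24/6 = 4; σ²_Task 5 = ((11−1)/6)² = 2.778
te_Task 6 = (12 + 4·13 + 14)/6 = 78/6 = 13; σ²_Task 6 = ((14−12)/6)² = 0.111
te_Task 7 = (6 + 4·8 + 16)/6 = 54/6 = 9; σ²_Task 7 = ((16−6)/6)² = 2.778
te_Task 8 = (2 + 4·4 + 18)/6 = 36/6 = 6; σ²_Task 8 = ((18−2)/6)² = 7.111
te_Task 9 = (6 + 4·12 + 18)/6 = 72/6 = 12; σ²_Task 9 = ((18−6)/6)² = 4.000
te_Task 10 = (10 + 4·12 + 14)/6 = 72/6 = 12; σ²_Task 10 = ((14−10)/6)² = 0.444

Forward pass:
ES_Task 1 = 0; EF_Task 1 = 2
ES_Task 2 = 0; EF_Task 2 = 13
ES_Task 3 = 13; EF_Task 3 = 13+14 = 27
ES_Task 4 = 2; EF_Task 4 = 2+10 = 12
ES_Task 5 = max(EF_Task 3=27, EF_Task 4=12) = 27; EF_Task 5 = 27+4 = 31
ES_Task 6 = max(EF_Task 1=2, EF_Task 3=27) = 27; EF_Task 6 = 27+13 = 40
ES_Task 7 = max(EF_Task 1=2, EF_Task 4=12) = 12; EF_Task 7 = 12+9 = 21
ES_Task 8 = 40; EF_Task 8 = 40+6 = 46
ES_Task 9 = max(EF_Task 3=27, EF_Task 4=12) = 27; EF_Task 9 = 27+12 = 39
ES_Task 10 = max(EF_Task 1=2, EF_Task 5=31, EF_Task 7=21, EF_Task 8=46, EF_Task 9=39) = 46; EF_Task 10 = 46+12 = 58
Expected project duration μ = 58 days. Critical path: Task 2 → Task 3 → Task 6 → Task 8 → Task 10.

Variance along critical path = 0.111 + 1.778 + 0.111 + 7.111 + 0.444 = 9.556; σ = √9.556 = 3.091 days.
Z = (61 − 58) / 3.091 = 0.970
P(T ≤ 61) = Φ(0.970) ≈ 0.834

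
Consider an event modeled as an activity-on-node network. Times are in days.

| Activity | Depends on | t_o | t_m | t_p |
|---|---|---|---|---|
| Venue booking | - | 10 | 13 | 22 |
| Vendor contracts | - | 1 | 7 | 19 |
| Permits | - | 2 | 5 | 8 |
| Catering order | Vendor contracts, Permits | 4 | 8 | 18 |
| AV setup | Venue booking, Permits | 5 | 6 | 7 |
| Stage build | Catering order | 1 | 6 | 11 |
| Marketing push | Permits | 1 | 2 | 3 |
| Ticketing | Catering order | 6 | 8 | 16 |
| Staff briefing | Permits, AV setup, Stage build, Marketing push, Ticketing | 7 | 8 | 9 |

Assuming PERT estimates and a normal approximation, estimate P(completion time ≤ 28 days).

te_Venue booking = (10 + 4·13 + 22)/6 = 84/6 = 14; σ²_Venue booking = ((22−10)/6)² = 4.000
te_Vendor contracts = (1 + 4·7 + 19)/6 = 48/6 = 8; σ²_Vendor contracts = ((19−1)/6)² = 9.000
te_Permits = (2 + 4·5 + 8)/6 = 30/6 = 5; σ²_Permits = ((8−2)/6)² = 1.000
te_Catering order = (4 + 4·8 + 18)/6 = 54/6 = 9; σ²_Catering order = ((18−4)/6)² = 5.444
te_AV setup = (5 + 4·6 + 7)/6 = 36/6 = 6; σ²_AV setup = ((7−5)/6)² = 0.111
te_Stage build = (1 + 4·6 + 11)/6 = 36/6 = 6; σ²_Stage build = ((11−1)/6)² = 2.778
te_Marketing push = (1 + 4·2 + 3)/6 = 12/6 = 2; σ²_Marketing push = ((3−1)/6)² = 0.111
te_Ticketing = (6 + 4·8 + 16)/6 = 54/6 = 9; σ²_Ticketing = ((16−6)/6)² = 2.778
te_Staff briefing = (7 + 4·8 + 9)/6 = 48/6 = 8; σ²_Staff briefing = ((9−7)/6)² = 0.111

Forward pass:
ES_Venue booking = 0; EF_Venue booking = 14
ES_Vendor contracts = 0; EF_Vendor contracts = 8
ES_Permits = 0; EF_Permits = 5
ES_Catering order = max(EF_Vendor contracts=8, EF_Permits=5) = 8; EF_Catering order = 8+9 = 17
ES_AV setup = max(EF_Venue booking=14, EF_Permits=5) = 14; EF_AV setup = 14+6 = 20
ES_Stage build = 17; EF_Stage build = 17+6 = 23
ES_Marketing push = 5; EF_Marketing push = 5+2 = 7
ES_Ticketing = 17; EF_Ticketing = 17+9 = 26
ES_Staff briefing = max(EF_Permits=5, EF_AV setup=20, EF_Stage build=23, EF_Marketing push=7, EF_Ticketing=26) = 26; EF_Staff briefing = 26+8 = 34
Expected project duration μ = 34 days. Critical path: Vendor contracts → Catering order → Ticketing → Staff briefing.

Variance along critical path = 9.000 + 5.444 + 2.778 + 0.111 = 17.333; σ = √17.333 = 4.163 days.
Z = (28 − 34) / 4.163 = -1.441
P(T ≤ 28) = Φ(-1.441) ≈ 0.075

0.075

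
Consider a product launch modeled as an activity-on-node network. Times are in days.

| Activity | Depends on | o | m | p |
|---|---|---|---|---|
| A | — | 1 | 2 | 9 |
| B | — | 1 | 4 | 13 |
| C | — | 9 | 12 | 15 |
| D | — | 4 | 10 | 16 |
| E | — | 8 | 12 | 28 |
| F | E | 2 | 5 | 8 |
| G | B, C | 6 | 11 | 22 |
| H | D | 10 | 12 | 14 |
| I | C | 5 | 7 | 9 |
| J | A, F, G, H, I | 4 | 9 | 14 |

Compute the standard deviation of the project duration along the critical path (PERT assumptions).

3.30 days

te_A = (1 + 4·2 + 9)/6 = 18/6 = 3; σ²_A = ((9−1)/6)² = 1.778
te_B = (1 + 4·4 + 13)/6 = 30/6 = 5; σ²_B = ((13−1)/6)² = 4.000
te_C = (9 + 4·12 + 15)/6 = 72/6 = 12; σ²_C = ((15−9)/6)² = 1.000
te_D = (4 + 4·10 + 16)/6 = 60/6 = 10; σ²_D = ((16−4)/6)² = 4.000
te_E = (8 + 4·12 + 28)/6 = 84/6 = 14; σ²_E = ((28−8)/6)² = 11.111
te_F = (2 + 4·5 + 8)/6 = 30/6 = 5; σ²_F = ((8−2)/6)² = 1.000
te_G = (6 + 4·11 + 22)/6 = 72/6 = 12; σ²_G = ((22−6)/6)² = 7.111
te_H = (10 + 4·12 + 14)/6 = 72/6 = 12; σ²_H = ((14−10)/6)² = 0.444
te_I = (5 + 4·7 + 9)/6 = 42/6 = 7; σ²_I = ((9−5)/6)² = 0.444
te_J = (4 + 4·9 + 14)/6 = 54/6 = 9; σ²_J = ((14−4)/6)² = 2.778

Forward pass:
ES_A = 0; EF_A = 3
ES_B = 0; EF_B = 5
ES_C = 0; EF_C = 12
ES_D = 0; EF_D = 10
ES_E = 0; EF_E = 14
ES_F = 14; EF_F = 14+5 = 19
ES_G = max(EF_B=5, EF_C=12) = 12; EF_G = 12+12 = 24
ES_H = 10; EF_H = 10+12 = 22
ES_I = 12; EF_I = 12+7 = 19
ES_J = max(EF_A=3, EF_F=19, EF_G=24, EF_H=22, EF_I=19) = 24; EF_J = 24+9 = 33
Expected project duration μ = 33 days. Critical path: C → G → J.

Variance along critical path = 1.000 + 7.111 + 2.778 = 10.889
σ = √10.889 = 3.300 days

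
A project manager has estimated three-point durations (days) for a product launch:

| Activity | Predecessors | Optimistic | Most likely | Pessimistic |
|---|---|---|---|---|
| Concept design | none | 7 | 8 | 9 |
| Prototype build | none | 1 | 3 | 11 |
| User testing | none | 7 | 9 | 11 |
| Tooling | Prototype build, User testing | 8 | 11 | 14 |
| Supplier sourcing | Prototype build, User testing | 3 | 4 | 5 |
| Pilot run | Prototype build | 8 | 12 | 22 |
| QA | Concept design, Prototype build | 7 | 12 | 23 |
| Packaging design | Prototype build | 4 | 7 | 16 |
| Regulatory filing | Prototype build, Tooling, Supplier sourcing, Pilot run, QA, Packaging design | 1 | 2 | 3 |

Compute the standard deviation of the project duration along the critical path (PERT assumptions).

2.71 days

te_Concept design = (7 + 4·8 + 9)/6 = 48/6 = 8; σ²_Concept design = ((9−7)/6)² = 0.111
te_Prototype build = (1 + 4·3 + 11)/6 = 24/6 = 4; σ²_Prototype build = ((11−1)/6)² = 2.778
te_User testing = (7 + 4·9 + 11)/6 = 54/6 = 9; σ²_User testing = ((11−7)/6)² = 0.444
te_Tooling = (8 + 4·11 + 14)/6 = 66/6 = 11; σ²_Tooling = ((14−8)/6)² = 1.000
te_Supplier sourcing = (3 + 4·4 + 5)/6 = 24/6 = 4; σ²_Supplier sourcing = ((5−3)/6)² = 0.111
te_Pilot run = (8 + 4·12 + 22)/6 = 78/6 = 13; σ²_Pilot run = ((22−8)/6)² = 5.444
te_QA = (7 + 4·12 + 23)/6 = 78/6 = 13; σ²_QA = ((23−7)/6)² = 7.111
te_Packaging design = (4 + 4·7 + 16)/6 = 48/6 = 8; σ²_Packaging design = ((16−4)/6)² = 4.000
te_Regulatory filing = (1 + 4·2 + 3)/6 = 12/6 = 2; σ²_Regulatory filing = ((3−1)/6)² = 0.111

Forward pass:
ES_Concept design = 0; EF_Concept design = 8
ES_Prototype build = 0; EF_Prototype build = 4
ES_User testing = 0; EF_User testing = 9
ES_Tooling = max(EF_Prototype build=4, EF_User testing=9) = 9; EF_Tooling = 9+11 = 20
ES_Supplier sourcing = max(EF_Prototype build=4, EF_User testing=9) = 9; EF_Supplier sourcing = 9+4 = 13
ES_Pilot run = 4; EF_Pilot run = 4+13 = 17
ES_QA = max(EF_Concept design=8, EF_Prototype build=4) = 8; EF_QA = 8+13 = 21
ES_Packaging design = 4; EF_Packaging design = 4+8 = 12
ES_Regulatory filing = max(EF_Prototype build=4, EF_Tooling=20, EF_Supplier sourcing=13, EF_Pilot run=17, EF_QA=21, EF_Packaging design=12) = 21; EF_Regulatory filing = 21+2 = 23
Expected project duration μ = 23 days. Critical path: Concept design → QA → Regulatory filing.

Variance along critical path = 0.111 + 7.111 + 0.111 = 7.333
σ = √7.333 = 2.708 days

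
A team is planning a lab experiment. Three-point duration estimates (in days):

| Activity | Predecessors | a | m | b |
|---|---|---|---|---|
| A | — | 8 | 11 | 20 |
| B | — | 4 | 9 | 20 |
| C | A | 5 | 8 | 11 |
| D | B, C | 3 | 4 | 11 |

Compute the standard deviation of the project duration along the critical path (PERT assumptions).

te_A = (8 + 4·11 + 20)/6 = 72/6 = 12; σ²_A = ((20−8)/6)² = 4.000
te_B = (4 + 4·9 + 20)/6 = 60/6 = 10; σ²_B = ((20−4)/6)² = 7.111
te_C = (5 + 4·8 + 11)/6 = 48/6 = 8; σ²_C = ((11−5)/6)² = 1.000
te_D = (3 + 4·4 + 11)/6 = 30/6 = 5; σ²_D = ((11−3)/6)² = 1.778

Forward pass:
ES_A = 0; EF_A = 12
ES_B = 0; EF_B = 10
ES_C = 12; EF_C = 12+8 = 20
ES_D = max(EF_B=10, EF_C=20) = 20; EF_D = 20+5 = 25
Expected project duration μ = 25 days. Critical path: A → C → D.

Variance along critical path = 4.000 + 1.000 + 1.778 = 6.778
σ = √6.778 = 2.603 days

2.60 days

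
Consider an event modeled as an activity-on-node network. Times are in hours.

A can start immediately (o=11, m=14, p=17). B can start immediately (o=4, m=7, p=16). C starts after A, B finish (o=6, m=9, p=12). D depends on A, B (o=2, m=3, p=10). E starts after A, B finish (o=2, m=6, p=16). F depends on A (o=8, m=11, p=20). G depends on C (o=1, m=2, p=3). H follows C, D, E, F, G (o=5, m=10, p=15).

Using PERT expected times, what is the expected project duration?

36 hours

te_A = (11 + 4·14 + 17)/6 = 84/6 = 14
te_B = (4 + 4·7 + 16)/6 = 48/6 = 8
te_C = (6 + 4·9 + 12)/6 = 54/6 = 9
te_D = (2 + 4·3 + 10)/6 = 24/6 = 4
te_E = (2 + 4·6 + 16)/6 = 42/6 = 7
te_F = (8 + 4·11 + 20)/6 = 72/6 = 12
te_G = (1 + 4·2 + 3)/6 = 12/6 = 2
te_H = (5 + 4·10 + 15)/6 = 60/6 = 10

Forward pass:
ES_A = 0; EF_A = 14
ES_B = 0; EF_B = 8
ES_C = max(EF_A=14, EF_B=8) = 14; EF_C = 14+9 = 23
ES_D = max(EF_A=14, EF_B=8) = 14; EF_D = 14+4 = 18
ES_E = max(EF_A=14, EF_B=8) = 14; EF_E = 14+7 = 21
ES_F = 14; EF_F = 14+12 = 26
ES_G = 23; EF_G = 23+2 = 25
ES_H = max(EF_C=23, EF_D=18, EF_E=21, EF_F=26, EF_G=25) = 26; EF_H = 26+10 = 36
Expected project duration μ = 36 hours. Critical path: A → F → H.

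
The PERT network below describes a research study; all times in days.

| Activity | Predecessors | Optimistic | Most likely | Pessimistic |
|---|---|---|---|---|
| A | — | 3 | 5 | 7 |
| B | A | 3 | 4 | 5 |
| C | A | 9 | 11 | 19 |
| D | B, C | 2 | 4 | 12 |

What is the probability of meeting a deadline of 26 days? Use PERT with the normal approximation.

te_A = (3 + 4·5 + 7)/6 = 30/6 = 5; σ²_A = ((7−3)/6)² = 0.444
te_B = (3 + 4·4 + 5)/6 = 24/6 = 4; σ²_B = ((5−3)/6)² = 0.111
te_C = (9 + 4·11 + 19)/6 = 72/6 = 12; σ²_C = ((19−9)/6)² = 2.778
te_D = (2 + 4·4 + 12)/6 = 30/6 = 5; σ²_D = ((12−2)/6)² = 2.778

Forward pass:
ES_A = 0; EF_A = 5
ES_B = 5; EF_B = 5+4 = 9
ES_C = 5; EF_C = 5+12 = 17
ES_D = max(EF_B=9, EF_C=17) = 17; EF_D = 17+5 = 22
Expected project duration μ = 22 days. Critical path: A → C → D.

Variance along critical path = 0.444 + 2.778 + 2.778 = 6.000; σ = √6.000 = 2.449 days.
Z = (26 − 22) / 2.449 = 1.633
P(T ≤ 26) = Φ(1.633) ≈ 0.949

0.949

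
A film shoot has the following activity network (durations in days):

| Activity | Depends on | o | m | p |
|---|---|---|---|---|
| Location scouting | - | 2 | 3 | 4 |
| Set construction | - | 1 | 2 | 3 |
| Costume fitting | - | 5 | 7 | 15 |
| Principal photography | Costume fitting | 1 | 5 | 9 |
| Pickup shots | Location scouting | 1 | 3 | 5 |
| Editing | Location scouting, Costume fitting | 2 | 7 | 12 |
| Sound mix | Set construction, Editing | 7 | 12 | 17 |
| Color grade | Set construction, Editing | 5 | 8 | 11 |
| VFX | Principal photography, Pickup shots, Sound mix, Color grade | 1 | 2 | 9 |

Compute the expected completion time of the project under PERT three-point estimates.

30 days

te_Location scouting = (2 + 4·3 + 4)/6 = 18/6 = 3
te_Set construction = (1 + 4·2 + 3)/6 = 12/6 = 2
te_Costume fitting = (5 + 4·7 + 15)/6 = 48/6 = 8
te_Principal photography = (1 + 4·5 + 9)/6 = 30/6 = 5
te_Pickup shots = (1 + 4·3 + 5)/6 = 18/6 = 3
te_Editing = (2 + 4·7 + 12)/6 = 42/6 = 7
te_Sound mix = (7 + 4·12 + 17)/6 = 72/6 = 12
te_Color grade = (5 + 4·8 + 11)/6 = 48/6 = 8
te_VFX = (1 + 4·2 + 9)/6 = 18/6 = 3

Forward pass:
ES_Location scouting = 0; EF_Location scouting = 3
ES_Set construction = 0; EF_Set construction = 2
ES_Costume fitting = 0; EF_Costume fitting = 8
ES_Principal photography = 8; EF_Principal photography = 8+5 = 13
ES_Pickup shots = 3; EF_Pickup shots = 3+3 = 6
ES_Editing = max(EF_Location scouting=3, EF_Costume fitting=8) = 8; EF_Editing = 8+7 = 15
ES_Sound mix = max(EF_Set construction=2, EF_Editing=15) = 15; EF_Sound mix = 15+12 = 27
ES_Color grade = max(EF_Set construction=2, EF_Editing=15) = 15; EF_Color grade = 15+8 = 23
ES_VFX = max(EF_Principal photography=13, EF_Pickup shots=6, EF_Sound mix=27, EF_Color grade=23) = 27; EF_VFX = 27+3 = 30
Expected project duration μ = 30 days. Critical path: Costume fitting → Editing → Sound mix → VFX.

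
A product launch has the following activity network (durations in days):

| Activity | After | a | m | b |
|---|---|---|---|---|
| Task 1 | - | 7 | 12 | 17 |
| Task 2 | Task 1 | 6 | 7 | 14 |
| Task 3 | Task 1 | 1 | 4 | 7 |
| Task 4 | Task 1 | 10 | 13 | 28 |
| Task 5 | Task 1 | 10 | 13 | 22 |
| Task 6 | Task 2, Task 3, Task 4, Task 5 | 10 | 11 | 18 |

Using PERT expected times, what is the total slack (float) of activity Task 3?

11 days

te_Task 1 = (7 + 4·12 + 17)/6 = 72/6 = 12
te_Task 2 = (6 + 4·7 + 14)/6 = 48/6 = 8
te_Task 3 = (1 + 4·4 + 7)/6 = 24/6 = 4
te_Task 4 = (10 + 4·13 + 28)/6 = 90/6 = 15
te_Task 5 = (10 + 4·13 + 22)/6 = 84/6 = 14
te_Task 6 = (10 + 4·11 + 18)/6 = 72/6 = 12

Forward pass:
ES_Task 1 = 0; EF_Task 1 = 12
ES_Task 2 = 12; EF_Task 2 = 12+8 = 20
ES_Task 3 = 12; EF_Task 3 = 12+4 = 16
ES_Task 4 = 12; EF_Task 4 = 12+15 = 27
ES_Task 5 = 12; EF_Task 5 = 12+14 = 26
ES_Task 6 = max(EF_Task 2=20, EF_Task 3=16, EF_Task 4=27, EF_Task 5=26) = 27; EF_Task 6 = 27+12 = 39
Expected project duration μ = 39 days. Critical path: Task 1 → Task 4 → Task 6.

Backward pass:
LF_Task 6 = 39; LS_Task 6 = 39−12 = 27
LF_Task 5 = LS_Task 6 = 27; LS_Task 5 = 27−14 = 13
LF_Task 4 = LS_Task 6 = 27; LS_Task 4 = 27−15 = 12
LF_Task 3 = LS_Task 6 = 27; LS_Task 3 = 27−4 = 23
LF_Task 2 = LS_Task 6 = 27; LS_Task 2 = 27−8 = 19
LF_Task 1 = min(LS_Task 2=19, LS_Task 3=23, LS_Task 4=12, LS_Task 5=13) = 12; LS_Task 1 = 12−12 = 0
Slack_Task 3 = LS_Task 3 − ES_Task 3 = 23 − 12 = 11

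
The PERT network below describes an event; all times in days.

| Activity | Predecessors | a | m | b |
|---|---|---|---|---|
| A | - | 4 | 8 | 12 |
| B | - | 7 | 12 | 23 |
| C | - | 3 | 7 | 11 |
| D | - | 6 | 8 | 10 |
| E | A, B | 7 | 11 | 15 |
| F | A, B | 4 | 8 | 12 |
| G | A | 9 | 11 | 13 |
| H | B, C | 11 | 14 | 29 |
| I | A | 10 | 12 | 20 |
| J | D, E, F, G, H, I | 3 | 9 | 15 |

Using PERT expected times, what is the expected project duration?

te_A = (4 + 4·8 + 12)/6 = 48/6 = 8
te_B = (7 + 4·12 + 23)/6 = 78/6 = 13
te_C = (3 + 4·7 + 11)/6 = 42/6 = 7
te_D = (6 + 4·8 + 10)/6 = 48/6 = 8
te_E = (7 + 4·11 + 15)/6 = 66/6 = 11
te_F = (4 + 4·8 + 12)/6 = 48/6 = 8
te_G = (9 + 4·11 + 13)/6 = 66/6 = 11
te_H = (11 + 4·14 + 29)/6 = 96/6 = 16
te_I = (10 + 4·12 + 20)/6 = 78/6 = 13
te_J = (3 + 4·9 + 15)/6 = 54/6 = 9

Forward pass:
ES_A = 0; EF_A = 8
ES_B = 0; EF_B = 13
ES_C = 0; EF_C = 7
ES_D = 0; EF_D = 8
ES_E = max(EF_A=8, EF_B=13) = 13; EF_E = 13+11 = 24
ES_F = max(EF_A=8, EF_B=13) = 13; EF_F = 13+8 = 21
ES_G = 8; EF_G = 8+11 = 19
ES_H = max(EF_B=13, EF_C=7) = 13; EF_H = 13+16 = 29
ES_I = 8; EF_I = 8+13 = 21
ES_J = max(EF_D=8, EF_E=24, EF_F=21, EF_G=19, EF_H=29, EF_I=21) = 29; EF_J = 29+9 = 38
Expected project duration μ = 38 days. Critical path: B → H → J.

38 days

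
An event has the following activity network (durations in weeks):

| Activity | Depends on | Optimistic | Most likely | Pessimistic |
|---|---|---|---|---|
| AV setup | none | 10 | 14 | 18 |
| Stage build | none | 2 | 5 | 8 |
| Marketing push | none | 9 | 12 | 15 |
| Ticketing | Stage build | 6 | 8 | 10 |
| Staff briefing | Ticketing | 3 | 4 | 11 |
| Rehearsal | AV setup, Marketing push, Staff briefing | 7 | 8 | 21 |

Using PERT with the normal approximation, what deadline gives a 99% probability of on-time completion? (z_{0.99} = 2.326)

34.8 weeks

te_AV setup = (10 + 4·14 + 18)/6 = 84/6 = 14; σ²_AV setup = ((18−10)/6)² = 1.778
te_Stage build = (2 + 4·5 + 8)/6 = 30/6 = 5; σ²_Stage build = ((8−2)/6)² = 1.000
te_Marketing push = (9 + 4·12 + 15)/6 = 72/6 = 12; σ²_Marketing push = ((15−9)/6)² = 1.000
te_Ticketing = (6 + 4·8 + 10)/6 = 48/6 = 8; σ²_Ticketing = ((10−6)/6)² = 0.444
te_Staff briefing = (3 + 4·4 + 11)/6 = 30/6 = 5; σ²_Staff briefing = ((11−3)/6)² = 1.778
te_Rehearsal = (7 + 4·8 + 21)/6 = 60/6 = 10; σ²_Rehearsal = ((21−7)/6)² = 5.444

Forward pass:
ES_AV setup = 0; EF_AV setup = 14
ES_Stage build = 0; EF_Stage build = 5
ES_Marketing push = 0; EF_Marketing push = 12
ES_Ticketing = 5; EF_Ticketing = 5+8 = 13
ES_Staff briefing = 13; EF_Staff briefing = 13+5 = 18
ES_Rehearsal = max(EF_AV setup=14, EF_Marketing push=12, EF_Staff briefing=18) = 18; EF_Rehearsal = 18+10 = 28
Expected project duration μ = 28 weeks. Critical path: Stage build → Ticketing → Staff briefing → Rehearsal.

Variance along critical path = 1.000 + 0.444 + 1.778 + 5.444 = 8.667; σ = 2.944 weeks.
D = μ + z·σ = 28 + 2.326·2.944 = 34.8 weeks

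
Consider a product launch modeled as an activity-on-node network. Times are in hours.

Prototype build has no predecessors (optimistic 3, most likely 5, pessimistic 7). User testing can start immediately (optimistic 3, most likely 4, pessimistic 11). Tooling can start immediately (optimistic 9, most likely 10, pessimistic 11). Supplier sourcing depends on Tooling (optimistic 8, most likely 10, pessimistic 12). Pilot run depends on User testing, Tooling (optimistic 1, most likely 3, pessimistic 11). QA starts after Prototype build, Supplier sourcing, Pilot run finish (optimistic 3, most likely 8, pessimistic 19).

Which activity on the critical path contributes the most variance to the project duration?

te_Prototype build = (3 + 4·5 + 7)/6 = 30/6 = 5; σ²_Prototype build = ((7−3)/6)² = 0.444
te_User testing = (3 + 4·4 + 11)/6 = 30/6 = 5; σ²_User testing = ((11−3)/6)² = 1.778
te_Tooling = (9 + 4·10 + 11)/6 = 60/6 = 10; σ²_Tooling = ((11−9)/6)² = 0.111
te_Supplier sourcing = (8 + 4·10 + 12)/6 = 60/6 = 10; σ²_Supplier sourcing = ((12−8)/6)² = 0.444
te_Pilot run = (1 + 4·3 + 11)/6 = 24/6 = 4; σ²_Pilot run = ((11−1)/6)² = 2.778
te_QA = (3 + 4·8 + 19)/6 = 54/6 = 9; σ²_QA = ((19−3)/6)² = 7.111

Forward pass:
ES_Prototype build = 0; EF_Prototype build = 5
ES_User testing = 0; EF_User testing = 5
ES_Tooling = 0; EF_Tooling = 10
ES_Supplier sourcing = 10; EF_Supplier sourcing = 10+10 = 20
ES_Pilot run = max(EF_User testing=5, EF_Tooling=10) = 10; EF_Pilot run = 10+4 = 14
ES_QA = max(EF_Prototype build=5, EF_Supplier sourcing=20, EF_Pilot run=14) = 20; EF_QA = 20+9 = 29
Expected project duration μ = 29 hours. Critical path: Tooling → Supplier sourcing → QA.

Variances on critical path: σ²_Tooling=0.111, σ²_Supplier sourcing=0.444, σ²_QA=7.111.
Largest is σ²_QA = 7.111.

QA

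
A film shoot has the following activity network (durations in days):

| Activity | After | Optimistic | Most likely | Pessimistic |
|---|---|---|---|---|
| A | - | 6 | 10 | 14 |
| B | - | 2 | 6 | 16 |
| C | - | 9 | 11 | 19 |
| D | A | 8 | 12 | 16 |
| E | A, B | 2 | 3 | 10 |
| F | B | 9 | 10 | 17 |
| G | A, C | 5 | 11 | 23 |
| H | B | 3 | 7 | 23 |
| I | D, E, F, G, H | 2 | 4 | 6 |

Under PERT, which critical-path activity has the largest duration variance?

G

te_A = (6 + 4·10 + 14)/6 = 60/6 = 10; σ²_A = ((14−6)/6)² = 1.778
te_B = (2 + 4·6 + 16)/6 = 42/6 = 7; σ²_B = ((16−2)/6)² = 5.444
te_C = (9 + 4·11 + 19)/6 = 72/6 = 12; σ²_C = ((19−9)/6)² = 2.778
te_D = (8 + 4·12 + 16)/6 = 72/6 = 12; σ²_D = ((16−8)/6)² = 1.778
te_E = (2 + 4·3 + 10)/6 = 24/6 = 4; σ²_E = ((10−2)/6)² = 1.778
te_F = (9 + 4·10 + 17)/6 = 66/6 = 11; σ²_F = ((17−9)/6)² = 1.778
te_G = (5 + 4·11 + 23)/6 = 72/6 = 12; σ²_G = ((23−5)/6)² = 9.000
te_H = (3 + 4·7 + 23)/6 = 54/6 = 9; σ²_H = ((23−3)/6)² = 11.111
te_I = (2 + 4·4 + 6)/6 = 24/6 = 4; σ²_I = ((6−2)/6)² = 0.444

Forward pass:
ES_A = 0; EF_A = 10
ES_B = 0; EF_B = 7
ES_C = 0; EF_C = 12
ES_D = 10; EF_D = 10+12 = 22
ES_E = max(EF_A=10, EF_B=7) = 10; EF_E = 10+4 = 14
ES_F = 7; EF_F = 7+11 = 18
ES_G = max(EF_A=10, EF_C=12) = 12; EF_G = 12+12 = 24
ES_H = 7; EF_H = 7+9 = 16
ES_I = max(EF_D=22, EF_E=14, EF_F=18, EF_G=24, EF_H=16) = 24; EF_I = 24+4 = 28
Expected project duration μ = 28 days. Critical path: C → G → I.

Variances on critical path: σ²_C=2.778, σ²_G=9.000, σ²_I=0.444.
Largest is σ²_G = 9.000.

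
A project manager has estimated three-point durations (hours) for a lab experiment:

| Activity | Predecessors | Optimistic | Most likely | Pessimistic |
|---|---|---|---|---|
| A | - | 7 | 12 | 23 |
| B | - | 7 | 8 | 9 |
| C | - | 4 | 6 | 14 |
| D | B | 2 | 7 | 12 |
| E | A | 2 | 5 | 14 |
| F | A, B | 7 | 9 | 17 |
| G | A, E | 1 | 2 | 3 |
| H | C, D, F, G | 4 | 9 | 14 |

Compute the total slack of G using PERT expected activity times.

2 hours

te_A = (7 + 4·12 + 23)/6 = 78/6 = 13
te_B = (7 + 4·8 + 9)/6 = 48/6 = 8
te_C = (4 + 4·6 + 14)/6 = 42/6 = 7
te_D = (2 + 4·7 + 12)/6 = 42/6 = 7
te_E = (2 + 4·5 + 14)/6 = 36/6 = 6
te_F = (7 + 4·9 + 17)/6 = 60/6 = 10
te_G = (1 + 4·2 + 3)/6 = 12/6 = 2
te_H = (4 + 4·9 + 14)/6 = 54/6 = 9

Forward pass:
ES_A = 0; EF_A = 13
ES_B = 0; EF_B = 8
ES_C = 0; EF_C = 7
ES_D = 8; EF_D = 8+7 = 15
ES_E = 13; EF_E = 13+6 = 19
ES_F = max(EF_A=13, EF_B=8) = 13; EF_F = 13+10 = 23
ES_G = max(EF_A=13, EF_E=19) = 19; EF_G = 19+2 = 21
ES_H = max(EF_C=7, EF_D=15, EF_F=23, EF_G=21) = 23; EF_H = 23+9 = 32
Expected project duration μ = 32 hours. Critical path: A → F → H.

Backward pass:
LF_H = 32; LS_H = 32−9 = 23
LF_G = LS_H = 23; LS_G = 23−2 = 21
LF_F = LS_H = 23; LS_F = 23−10 = 13
LF_E = LS_G = 21; LS_E = 21−6 = 15
LF_D = LS_H = 23; LS_D = 23−7 = 16
LF_C = LS_H = 23; LS_C = 23−7 = 16
LF_B = min(LS_D=16, LS_F=13) = 13; LS_B = 13−8 = 5
LF_A = min(LS_E=15, LS_F=13, LS_G=21) = 13; LS_A = 13−13 = 0
Slack_G = LS_G − ES_G = 21 − 19 = 2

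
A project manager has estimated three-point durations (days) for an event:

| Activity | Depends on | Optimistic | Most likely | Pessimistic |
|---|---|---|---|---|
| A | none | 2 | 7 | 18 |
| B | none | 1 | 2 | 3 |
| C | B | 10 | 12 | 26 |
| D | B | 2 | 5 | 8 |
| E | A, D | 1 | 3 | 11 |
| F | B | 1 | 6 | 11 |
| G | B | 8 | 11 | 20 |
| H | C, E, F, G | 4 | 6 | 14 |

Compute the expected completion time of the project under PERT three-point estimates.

te_A = (2 + 4·7 + 18)/6 = 48/6 = 8
te_B = (1 + 4·2 + 3)/6 = 12/6 = 2
te_C = (10 + 4·12 + 26)/6 = 84/6 = 14
te_D = (2 + 4·5 + 8)/6 = 30/6 = 5
te_E = (1 + 4·3 + 11)/6 = 24/6 = 4
te_F = (1 + 4·6 + 11)/6 = 36/6 = 6
te_G = (8 + 4·11 + 20)/6 = 72/6 = 12
te_H = (4 + 4·6 + 14)/6 = 42/6 = 7

Forward pass:
ES_A = 0; EF_A = 8
ES_B = 0; EF_B = 2
ES_C = 2; EF_C = 2+14 = 16
ES_D = 2; EF_D = 2+5 = 7
ES_E = max(EF_A=8, EF_D=7) = 8; EF_E = 8+4 = 12
ES_F = 2; EF_F = 2+6 = 8
ES_G = 2; EF_G = 2+12 = 14
ES_H = max(EF_C=16, EF_E=12, EF_F=8, EF_G=14) = 16; EF_H = 16+7 = 23
Expected project duration μ = 23 days. Critical path: B → C → H.

23 days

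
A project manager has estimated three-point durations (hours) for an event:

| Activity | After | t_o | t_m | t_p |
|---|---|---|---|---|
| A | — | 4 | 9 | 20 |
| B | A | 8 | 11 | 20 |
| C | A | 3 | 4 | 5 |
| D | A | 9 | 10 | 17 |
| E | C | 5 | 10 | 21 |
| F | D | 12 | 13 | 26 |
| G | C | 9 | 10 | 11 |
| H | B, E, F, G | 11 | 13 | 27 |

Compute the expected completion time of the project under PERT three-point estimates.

51 hours

te_A = (4 + 4·9 + 20)/6 = 60/6 = 10
te_B = (8 + 4·11 + 20)/6 = 72/6 = 12
te_C = (3 + 4·4 + 5)/6 = 24/6 = 4
te_D = (9 + 4·10 + 17)/6 = 66/6 = 11
te_E = (5 + 4·10 + 21)/6 = 66/6 = 11
te_F = (12 + 4·13 + 26)/6 = 90/6 = 15
te_G = (9 + 4·10 + 11)/6 = 60/6 = 10
te_H = (11 + 4·13 + 27)/6 = 90/6 = 15

Forward pass:
ES_A = 0; EF_A = 10
ES_B = 10; EF_B = 10+12 = 22
ES_C = 10; EF_C = 10+4 = 14
ES_D = 10; EF_D = 10+11 = 21
ES_E = 14; EF_E = 14+11 = 25
ES_F = 21; EF_F = 21+15 = 36
ES_G = 14; EF_G = 14+10 = 24
ES_H = max(EF_B=22, EF_E=25, EF_F=36, EF_G=24) = 36; EF_H = 36+15 = 51
Expected project duration μ = 51 hours. Critical path: A → D → F → H.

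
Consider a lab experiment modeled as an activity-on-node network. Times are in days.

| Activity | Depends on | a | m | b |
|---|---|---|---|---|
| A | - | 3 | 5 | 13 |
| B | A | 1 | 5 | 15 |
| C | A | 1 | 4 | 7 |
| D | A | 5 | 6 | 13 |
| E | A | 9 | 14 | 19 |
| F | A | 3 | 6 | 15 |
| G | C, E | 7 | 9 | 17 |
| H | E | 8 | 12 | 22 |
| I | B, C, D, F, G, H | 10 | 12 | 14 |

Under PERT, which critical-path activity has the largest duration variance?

te_A = (3 + 4·5 + 13)/6 = 36/6 = 6; σ²_A = ((13−3)/6)² = 2.778
te_B = (1 + 4·5 + 15)/6 = 36/6 = 6; σ²_B = ((15−1)/6)² = 5.444
te_C = (1 + 4·4 + 7)/6 = 24/6 = 4; σ²_C = ((7−1)/6)² = 1.000
te_D = (5 + 4·6 + 13)/6 = 42/6 = 7; σ²_D = ((13−5)/6)² = 1.778
te_E = (9 + 4·14 + 19)/6 = 84/6 = 14; σ²_E = ((19−9)/6)² = 2.778
te_F = (3 + 4·6 + 15)/6 = 42/6 = 7; σ²_F = ((15−3)/6)² = 4.000
te_G = (7 + 4·9 + 17)/6 = 60/6 = 10; σ²_G = ((17−7)/6)² = 2.778
te_H = (8 + 4·12 + 22)/6 = 78/6 = 13; σ²_H = ((22−8)/6)² = 5.444
te_I = (10 + 4·12 + 14)/6 = 72/6 = 12; σ²_I = ((14−10)/6)² = 0.444

Forward pass:
ES_A = 0; EF_A = 6
ES_B = 6; EF_B = 6+6 = 12
ES_C = 6; EF_C = 6+4 = 10
ES_D = 6; EF_D = 6+7 = 13
ES_E = 6; EF_E = 6+14 = 20
ES_F = 6; EF_F = 6+7 = 13
ES_G = max(EF_C=10, EF_E=20) = 20; EF_G = 20+10 = 30
ES_H = 20; EF_H = 20+13 = 33
ES_I = max(EF_B=12, EF_C=10, EF_D=13, EF_F=13, EF_G=30, EF_H=33) = 33; EF_I = 33+12 = 45
Expected project duration μ = 45 days. Critical path: A → E → H → I.

Variances on critical path: σ²_A=2.778, σ²_E=2.778, σ²_H=5.444, σ²_I=0.444.
Largest is σ²_H = 5.444.

H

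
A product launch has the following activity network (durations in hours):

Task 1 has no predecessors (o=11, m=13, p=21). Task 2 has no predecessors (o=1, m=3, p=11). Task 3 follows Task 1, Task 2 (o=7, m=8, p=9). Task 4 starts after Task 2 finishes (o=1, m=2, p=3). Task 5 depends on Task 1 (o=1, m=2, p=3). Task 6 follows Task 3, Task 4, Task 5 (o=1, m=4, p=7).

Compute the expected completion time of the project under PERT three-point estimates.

te_Task 1 = (11 + 4·13 + 21)/6 = 84/6 = 14
te_Task 2 = (1 + 4·3 + 11)/6 = 24/6 = 4
te_Task 3 = (7 + 4·8 + 9)/6 = 48/6 = 8
te_Task 4 = (1 + 4·2 + 3)/6 = 12/6 = 2
te_Task 5 = (1 + 4·2 + 3)/6 = 12/6 = 2
te_Task 6 = (1 + 4·4 + 7)/6 = 24/6 = 4

Forward pass:
ES_Task 1 = 0; EF_Task 1 = 14
ES_Task 2 = 0; EF_Task 2 = 4
ES_Task 3 = max(EF_Task 1=14, EF_Task 2=4) = 14; EF_Task 3 = 14+8 = 22
ES_Task 4 = 4; EF_Task 4 = 4+2 = 6
ES_Task 5 = 14; EF_Task 5 = 14+2 = 16
ES_Task 6 = max(EF_Task 3=22, EF_Task 4=6, EF_Task 5=16) = 22; EF_Task 6 = 22+4 = 26
Expected project duration μ = 26 hours. Critical path: Task 1 → Task 3 → Task 6.

26 hours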